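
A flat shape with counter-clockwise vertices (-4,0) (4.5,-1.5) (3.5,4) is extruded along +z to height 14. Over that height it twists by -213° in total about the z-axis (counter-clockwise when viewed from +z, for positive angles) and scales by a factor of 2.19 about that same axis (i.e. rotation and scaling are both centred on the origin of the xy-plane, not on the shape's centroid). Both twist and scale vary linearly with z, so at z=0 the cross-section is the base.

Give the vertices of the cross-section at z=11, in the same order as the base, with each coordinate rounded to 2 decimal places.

Cross-section at z=11: (7.55,1.69) (-9.13,0.93) (-4.91,-9.03)

t = z/height = 11/14 = 0.785714
s = 1 + (scale-1)·z/height = 1 + (2.19-1)·11/14 = 1.935000
θ = twist·z/height = -213°·11/14 = -167.3571° = -2.920933 rad
cos θ = -0.975753, sin θ = -0.218873 (intermediates below are computed at full precision and shown rounded to 5 d.p.)
v1: (-4,0) → rotate → (3.90301,0.87549) → ×s → (7.55233,1.69408) → (7.55,1.69)
v2: (4.5,-1.5) → rotate → (-4.71920,0.47870) → ×s → (-9.13165,0.92629) → (-9.13,0.93)
v3: (3.5,4) → rotate → (-2.53964,-4.66907) → ×s → (-4.91421,-9.03465) → (-4.91,-9.03)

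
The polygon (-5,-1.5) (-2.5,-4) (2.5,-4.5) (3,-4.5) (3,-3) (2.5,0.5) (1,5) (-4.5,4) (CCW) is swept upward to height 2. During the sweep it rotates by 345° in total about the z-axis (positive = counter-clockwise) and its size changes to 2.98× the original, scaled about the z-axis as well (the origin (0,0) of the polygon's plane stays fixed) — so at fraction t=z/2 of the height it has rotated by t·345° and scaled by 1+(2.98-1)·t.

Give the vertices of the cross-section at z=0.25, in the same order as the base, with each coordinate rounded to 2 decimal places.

Cross-section at z=0.25: (-3.27,-5.63) (1.13,-5.77) (6.11,-1.97) (6.57,-1.54) (5.29,-0.17) (1.85,2.59) (-3.35,5.41) (-7.51,-0.20)

t = z/height = 0.25/2 = 0.125
s = 1 + (scale-1)·z/height = 1 + (2.98-1)·0.25/2 = 1.247500
θ = twist·z/height = 345°·0.25/2 = 43.1250° = 0.752673 rad
cos θ = 0.729864, sin θ = 0.683592 (intermediates below are computed at full precision and shown rounded to 5 d.p.)
v1: (-5,-1.5) → rotate → (-2.62393,-4.51276) → ×s → (-3.27336,-5.62967) → (-3.27,-5.63)
v2: (-2.5,-4) → rotate → (0.90971,-4.62844) → ×s → (1.13486,-5.77398) → (1.13,-5.77)
v3: (2.5,-4.5) → rotate → (4.90083,-1.57541) → ×s → (6.11378,-1.96532) → (6.11,-1.97)
v4: (3,-4.5) → rotate → (5.26576,-1.23361) → ×s → (6.56903,-1.53893) → (6.57,-1.54)
v5: (3,-3) → rotate → (4.24037,-0.13882) → ×s → (5.28986,-0.17317) → (5.29,-0.17)
v6: (2.5,0.5) → rotate → (1.48286,2.07391) → ×s → (1.84987,2.58721) → (1.85,2.59)
v7: (1,5) → rotate → (-2.68810,4.33291) → ×s → (-3.35340,5.40531) → (-3.35,5.41)
v8: (-4.5,4) → rotate → (-6.01876,-0.15671) → ×s → (-7.50840,-0.19549) → (-7.51,-0.20)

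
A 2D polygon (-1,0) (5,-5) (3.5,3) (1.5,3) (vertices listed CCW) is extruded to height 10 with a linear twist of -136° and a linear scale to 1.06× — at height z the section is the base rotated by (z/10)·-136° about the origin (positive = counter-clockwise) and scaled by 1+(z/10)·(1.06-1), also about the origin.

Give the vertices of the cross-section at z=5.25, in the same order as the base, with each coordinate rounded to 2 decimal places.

Cross-section at z=5.25: (-0.33,0.98) (-3.24,-6.53) (4.08,-2.43) (3.43,-0.48)

t = z/height = 5.25/10 = 0.525
s = 1 + (scale-1)·z/height = 1 + (1.06-1)·5.25/10 = 1.031500
θ = twist·z/height = -136°·5.25/10 = -71.4000° = -1.246165 rad
cos θ = 0.318959, sin θ = -0.947768 (intermediates below are computed at full precision and shown rounded to 5 d.p.)
v1: (-1,0) → rotate → (-0.31896,0.94777) → ×s → (-0.32901,0.97762) → (-0.33,0.98)
v2: (5,-5) → rotate → (-3.14405,-6.33364) → ×s → (-3.24308,-6.53315) → (-3.24,-6.53)
v3: (3.5,3) → rotate → (3.95966,-2.36031) → ×s → (4.08439,-2.43466) → (4.08,-2.43)
v4: (1.5,3) → rotate → (3.32174,-0.46477) → ×s → (3.42638,-0.47942) → (3.43,-0.48)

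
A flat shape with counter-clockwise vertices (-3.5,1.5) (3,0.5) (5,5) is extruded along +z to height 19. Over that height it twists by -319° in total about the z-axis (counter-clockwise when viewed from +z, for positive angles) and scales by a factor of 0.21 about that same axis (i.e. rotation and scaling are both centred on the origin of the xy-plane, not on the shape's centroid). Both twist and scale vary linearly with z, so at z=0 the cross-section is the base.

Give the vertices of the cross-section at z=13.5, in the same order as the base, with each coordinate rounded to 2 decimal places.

Cross-section at z=13.5: (0.58,-1.57) (-1.06,0.81) (-3.10,0.09)

t = z/height = 13.5/19 = 0.710526
s = 1 + (scale-1)·z/height = 1 + (0.21-1)·13.5/19 = 0.438684
θ = twist·z/height = -319°·13.5/19 = -226.6579° = -3.955927 rad
cos θ = -0.686353, sin θ = 0.727269 (intermediates below are computed at full precision and shown rounded to 5 d.p.)
v1: (-3.5,1.5) → rotate → (1.31133,-3.57497) → ×s → (0.57526,-1.56828) → (0.58,-1.57)
v2: (3,0.5) → rotate → (-2.42269,1.83863) → ×s → (-1.06280,0.80658) → (-1.06,0.81)
v3: (5,5) → rotate → (-7.06811,0.20458) → ×s → (-3.10067,0.08975) → (-3.10,0.09)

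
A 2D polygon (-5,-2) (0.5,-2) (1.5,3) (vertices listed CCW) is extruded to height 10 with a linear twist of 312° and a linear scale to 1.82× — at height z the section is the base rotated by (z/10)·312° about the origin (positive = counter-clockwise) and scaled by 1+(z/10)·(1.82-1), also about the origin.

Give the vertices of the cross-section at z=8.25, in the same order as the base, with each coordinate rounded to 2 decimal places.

Cross-section at z=8.25: (-1.44,8.91) (-3.46,-0.09) (4.36,-3.55)

t = z/height = 8.25/10 = 0.825
s = 1 + (scale-1)·z/height = 1 + (1.82-1)·8.25/10 = 1.676500
θ = twist·z/height = 312°·8.25/10 = 257.4000° = 4.492477 rad
cos θ = -0.218143, sin θ = -0.975917 (intermediates below are computed at full precision and shown rounded to 5 d.p.)
v1: (-5,-2) → rotate → (-0.86112,5.31587) → ×s → (-1.44366,8.91206) → (-1.44,8.91)
v2: (0.5,-2) → rotate → (-2.06091,-0.05167) → ×s → (-3.45511,-0.08663) → (-3.46,-0.09)
v3: (1.5,3) → rotate → (2.60054,-2.11830) → ×s → (4.35980,-3.55134) → (4.36,-3.55)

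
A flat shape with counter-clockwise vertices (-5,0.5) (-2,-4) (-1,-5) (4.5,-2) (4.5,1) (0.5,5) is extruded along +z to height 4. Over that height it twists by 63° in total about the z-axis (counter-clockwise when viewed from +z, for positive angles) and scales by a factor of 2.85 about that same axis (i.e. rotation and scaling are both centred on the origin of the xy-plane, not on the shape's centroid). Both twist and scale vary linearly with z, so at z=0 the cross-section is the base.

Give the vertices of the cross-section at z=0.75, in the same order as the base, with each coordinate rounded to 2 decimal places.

t = z/height = 0.75/4 = 0.1875
s = 1 + (scale-1)·z/height = 1 + (2.85-1)·0.75/4 = 1.346875
θ = twist·z/height = 63°·0.75/4 = 11.8125° = 0.206167 rad
cos θ = 0.978823, sin θ = 0.204710 (intermediates below are computed at full precision and shown rounded to 5 d.p.)
v1: (-5,0.5) → rotate → (-4.99647,-0.53414) → ×s → (-6.72962,-0.71942) → (-6.73,-0.72)
v2: (-2,-4) → rotate → (-1.13881,-4.32471) → ×s → (-1.53383,-5.82484) → (-1.53,-5.82)
v3: (-1,-5) → rotate → (0.04473,-5.09882) → ×s → (0.06024,-6.86748) → (0.06,-6.87)
v4: (4.5,-2) → rotate → (4.81412,-1.03645) → ×s → (6.48402,-1.39597) → (6.48,-1.40)
v5: (4.5,1) → rotate → (4.19999,1.90002) → ×s → (5.65687,2.55908) → (5.66,2.56)
v6: (0.5,5) → rotate → (-0.53414,4.99647) → ×s → (-0.71942,6.72962) → (-0.72,6.73)

Cross-section at z=0.75: (-6.73,-0.72) (-1.53,-5.82) (0.06,-6.87) (6.48,-1.40) (5.66,2.56) (-0.72,6.73)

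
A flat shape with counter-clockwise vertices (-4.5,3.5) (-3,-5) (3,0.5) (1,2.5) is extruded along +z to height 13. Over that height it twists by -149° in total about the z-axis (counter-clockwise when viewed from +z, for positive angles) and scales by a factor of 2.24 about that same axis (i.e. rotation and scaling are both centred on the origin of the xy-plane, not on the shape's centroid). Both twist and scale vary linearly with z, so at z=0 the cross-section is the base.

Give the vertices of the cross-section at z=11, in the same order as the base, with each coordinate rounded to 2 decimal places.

t = z/height = 11/13 = 0.846154
s = 1 + (scale-1)·z/height = 1 + (2.24-1)·11/13 = 2.049231
θ = twist·z/height = -149°·11/13 = -126.0769° = -2.200457 rad
cos θ = -0.588871, sin θ = -0.808227 (intermediates below are computed at full precision and shown rounded to 5 d.p.)
v1: (-4.5,3.5) → rotate → (5.47871,1.57597) → ×s → (11.22715,3.22953) → (11.23,3.23)
v2: (-3,-5) → rotate → (-2.27452,5.36904) → ×s → (-4.66102,11.00239) → (-4.66,11.00)
v3: (3,0.5) → rotate → (-1.36250,-2.71912) → ×s → (-2.79208,-5.57210) → (-2.79,-5.57)
v4: (1,2.5) → rotate → (1.43170,-2.28040) → ×s → (2.93388,-4.67307) → (2.93,-4.67)

Cross-section at z=11: (11.23,3.23) (-4.66,11.00) (-2.79,-5.57) (2.93,-4.67)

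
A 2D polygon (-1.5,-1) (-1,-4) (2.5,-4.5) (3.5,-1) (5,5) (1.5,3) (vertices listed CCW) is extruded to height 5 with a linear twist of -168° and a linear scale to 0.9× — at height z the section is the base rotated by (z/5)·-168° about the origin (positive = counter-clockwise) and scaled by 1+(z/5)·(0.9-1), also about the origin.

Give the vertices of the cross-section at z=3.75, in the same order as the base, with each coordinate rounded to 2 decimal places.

Cross-section at z=3.75: (0.07,1.67) (-2.45,2.92) (-4.73,0.58) (-2.65,-2.08) (1.02,-6.46) (1.43,-2.75)

t = z/height = 3.75/5 = 0.75
s = 1 + (scale-1)·z/height = 1 + (0.9-1)·3.75/5 = 0.925000
θ = twist·z/height = -168°·3.75/5 = -126.0000° = -2.199115 rad
cos θ = -0.587785, sin θ = -0.809017 (intermediates below are computed at full precision and shown rounded to 5 d.p.)
v1: (-1.5,-1) → rotate → (0.07266,1.80131) → ×s → (0.06721,1.66621) → (0.07,1.67)
v2: (-1,-4) → rotate → (-2.64828,3.16016) → ×s → (-2.44966,2.92315) → (-2.45,2.92)
v3: (2.5,-4.5) → rotate → (-5.11004,0.62249) → ×s → (-4.72679,0.57580) → (-4.73,0.58)
v4: (3.5,-1) → rotate → (-2.86627,-2.24377) → ×s → (-2.65130,-2.07549) → (-2.65,-2.08)
v5: (5,5) → rotate → (1.10616,-6.98401) → ×s → (1.02320,-6.46021) → (1.02,-6.46)
v6: (1.5,3) → rotate → (1.54537,-2.97688) → ×s → (1.42947,-2.75362) → (1.43,-2.75)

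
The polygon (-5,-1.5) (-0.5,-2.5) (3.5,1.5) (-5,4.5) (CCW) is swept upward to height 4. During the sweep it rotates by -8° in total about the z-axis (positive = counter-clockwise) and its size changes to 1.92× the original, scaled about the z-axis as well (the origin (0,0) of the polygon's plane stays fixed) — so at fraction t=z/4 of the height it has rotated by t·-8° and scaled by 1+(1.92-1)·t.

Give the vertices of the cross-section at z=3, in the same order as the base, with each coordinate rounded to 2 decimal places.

t = z/height = 3/4 = 0.75
s = 1 + (scale-1)·z/height = 1 + (1.92-1)·3/4 = 1.690000
θ = twist·z/height = -8°·3/4 = -6.0000° = -0.104720 rad
cos θ = 0.994522, sin θ = -0.104528 (intermediates below are computed at full precision and shown rounded to 5 d.p.)
v1: (-5,-1.5) → rotate → (-5.12940,-0.96914) → ×s → (-8.66869,-1.63785) → (-8.67,-1.64)
v2: (-0.5,-2.5) → rotate → (-0.75858,-2.43404) → ×s → (-1.28200,-4.11353) → (-1.28,-4.11)
v3: (3.5,1.5) → rotate → (3.63762,1.12593) → ×s → (6.14758,1.90283) → (6.15,1.90)
v4: (-5,4.5) → rotate → (-4.50223,4.99799) → ×s → (-7.60877,8.44660) → (-7.61,8.45)

Cross-section at z=3: (-8.67,-1.64) (-1.28,-4.11) (6.15,1.90) (-7.61,8.45)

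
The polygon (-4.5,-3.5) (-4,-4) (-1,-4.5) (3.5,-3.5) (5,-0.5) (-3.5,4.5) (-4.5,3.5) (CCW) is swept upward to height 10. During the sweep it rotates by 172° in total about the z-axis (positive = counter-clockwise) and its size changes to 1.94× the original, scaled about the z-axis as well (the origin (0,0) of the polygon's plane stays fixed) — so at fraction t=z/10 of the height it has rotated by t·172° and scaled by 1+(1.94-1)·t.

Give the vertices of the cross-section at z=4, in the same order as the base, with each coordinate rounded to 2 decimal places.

Cross-section at z=4: (2.25,-7.51) (3.14,-7.12) (5.28,-3.52) (6.23,2.75) (3.13,6.17) (-7.51,-2.25) (-6.73,-4.03)

t = z/height = 4/10 = 0.4
s = 1 + (scale-1)·z/height = 1 + (1.94-1)·4/10 = 1.376000
θ = twist·z/height = 172°·4/10 = 68.8000° = 1.200787 rad
cos θ = 0.361625, sin θ = 0.932324 (intermediates below are computed at full precision and shown rounded to 5 d.p.)
v1: (-4.5,-3.5) → rotate → (1.63582,-5.46114) → ×s → (2.25089,-7.51453) → (2.25,-7.51)
v2: (-4,-4) → rotate → (2.28280,-5.17579) → ×s → (3.14113,-7.12189) → (3.14,-7.12)
v3: (-1,-4.5) → rotate → (3.83383,-2.55963) → ×s → (5.27535,-3.52206) → (5.28,-3.52)
v4: (3.5,-3.5) → rotate → (4.52882,1.99745) → ×s → (6.23166,2.74849) → (6.23,2.75)
v5: (5,-0.5) → rotate → (2.27428,4.48081) → ×s → (3.12942,6.16559) → (3.13,6.17)
v6: (-3.5,4.5) → rotate → (-5.46114,-1.63582) → ×s → (-7.51453,-2.25089) → (-7.51,-2.25)
v7: (-4.5,3.5) → rotate → (-4.89044,-2.92977) → ×s → (-6.72925,-4.03137) → (-6.73,-4.03)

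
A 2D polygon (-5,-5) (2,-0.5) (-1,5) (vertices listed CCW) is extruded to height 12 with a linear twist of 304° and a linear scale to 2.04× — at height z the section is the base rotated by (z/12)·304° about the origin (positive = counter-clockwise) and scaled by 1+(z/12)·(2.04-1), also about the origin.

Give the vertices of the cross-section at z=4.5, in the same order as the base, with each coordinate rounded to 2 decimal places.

Cross-section at z=4.5: (9.18,-3.52) (-0.50,2.82) (-5.78,-4.10)

t = z/height = 4.5/12 = 0.375
s = 1 + (scale-1)·z/height = 1 + (2.04-1)·4.5/12 = 1.390000
θ = twist·z/height = 304°·4.5/12 = 114.0000° = 1.989675 rad
cos θ = -0.406737, sin θ = 0.913545 (intermediates below are computed at full precision and shown rounded to 5 d.p.)
v1: (-5,-5) → rotate → (6.60141,-2.53404) → ×s → (9.17596,-3.52232) → (9.18,-3.52)
v2: (2,-0.5) → rotate → (-0.35670,2.03046) → ×s → (-0.49581,2.82234) → (-0.50,2.82)
v3: (-1,5) → rotate → (-4.16099,-2.94723) → ×s → (-5.78378,-4.09665) → (-5.78,-4.10)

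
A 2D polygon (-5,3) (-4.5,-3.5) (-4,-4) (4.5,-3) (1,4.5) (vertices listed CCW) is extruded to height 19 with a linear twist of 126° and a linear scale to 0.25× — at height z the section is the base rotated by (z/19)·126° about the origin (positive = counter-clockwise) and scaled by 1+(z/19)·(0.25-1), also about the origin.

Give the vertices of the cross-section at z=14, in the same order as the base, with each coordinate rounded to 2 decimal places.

t = z/height = 14/19 = 0.736842
s = 1 + (scale-1)·z/height = 1 + (0.25-1)·14/19 = 0.447368
θ = twist·z/height = 126°·14/19 = 92.8421° = 1.620400 rad
cos θ = -0.049584, sin θ = 0.998770 (intermediates below are computed at full precision and shown rounded to 5 d.p.)
v1: (-5,3) → rotate → (-2.74839,-5.14260) → ×s → (-1.22954,-2.30064) → (-1.23,-2.30)
v2: (-4.5,-3.5) → rotate → (3.71882,-4.32092) → ×s → (1.66368,-1.93304) → (1.66,-1.93)
v3: (-4,-4) → rotate → (4.19341,-3.79674) → ×s → (1.87600,-1.69854) → (1.88,-1.70)
v4: (4.5,-3) → rotate → (2.77318,4.64322) → ×s → (1.24063,2.07723) → (1.24,2.08)
v5: (1,4.5) → rotate → (-4.54405,0.77564) → ×s → (-2.03286,0.34700) → (-2.03,0.35)

Cross-section at z=14: (-1.23,-2.30) (1.66,-1.93) (1.88,-1.70) (1.24,2.08) (-2.03,0.35)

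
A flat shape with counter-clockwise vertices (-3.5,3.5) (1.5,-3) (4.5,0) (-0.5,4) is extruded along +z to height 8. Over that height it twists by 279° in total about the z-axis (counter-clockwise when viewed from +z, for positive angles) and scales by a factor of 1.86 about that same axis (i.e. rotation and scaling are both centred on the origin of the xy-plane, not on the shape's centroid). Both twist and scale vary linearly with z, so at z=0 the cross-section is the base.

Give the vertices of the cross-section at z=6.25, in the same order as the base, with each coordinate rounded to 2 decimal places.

Cross-section at z=6.25: (8.21,-1.01) (-5.06,2.41) (-5.93,-4.63) (4.77,-4.76)

t = z/height = 6.25/8 = 0.78125
s = 1 + (scale-1)·z/height = 1 + (1.86-1)·6.25/8 = 1.671875
θ = twist·z/height = 279°·6.25/8 = 217.9688° = 3.804272 rad
cos θ = -0.788346, sin θ = -0.615232 (intermediates below are computed at full precision and shown rounded to 5 d.p.)
v1: (-3.5,3.5) → rotate → (4.91252,-0.60590) → ×s → (8.21312,-1.01299) → (8.21,-1.01)
v2: (1.5,-3) → rotate → (-3.02821,1.44219) → ×s → (-5.06280,2.41116) → (-5.06,2.41)
v3: (4.5,0) → rotate → (-3.54756,-2.76854) → ×s → (-5.93108,-4.62866) → (-5.93,-4.63)
v4: (-0.5,4) → rotate → (2.85510,-2.84577) → ×s → (4.77337,-4.75777) → (4.77,-4.76)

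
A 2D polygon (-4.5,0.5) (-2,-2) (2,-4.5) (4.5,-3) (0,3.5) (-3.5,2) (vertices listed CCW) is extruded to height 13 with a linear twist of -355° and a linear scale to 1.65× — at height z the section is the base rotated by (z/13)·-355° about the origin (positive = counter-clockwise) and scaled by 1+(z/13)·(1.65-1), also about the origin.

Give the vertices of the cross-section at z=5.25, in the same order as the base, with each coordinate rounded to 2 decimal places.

t = z/height = 5.25/13 = 0.403846
s = 1 + (scale-1)·z/height = 1 + (1.65-1)·5.25/13 = 1.262500
θ = twist·z/height = -355°·5.25/13 = -143.3654° = -2.502198 rad
cos θ = -0.802457, sin θ = -0.596710 (intermediates below are computed at full precision and shown rounded to 5 d.p.)
v1: (-4.5,0.5) → rotate → (3.90941,2.28397) → ×s → (4.93563,2.88351) → (4.94,2.88)
v2: (-2,-2) → rotate → (0.41149,2.79833) → ×s → (0.51951,3.53290) → (0.52,3.53)
v3: (2,-4.5) → rotate → (-4.29011,2.41764) → ×s → (-5.41626,3.05227) → (-5.42,3.05)
v4: (4.5,-3) → rotate → (-5.40119,-0.27782) → ×s → (-6.81900,-0.35075) → (-6.82,-0.35)
v5: (0,3.5) → rotate → (2.08848,-2.80860) → ×s → (2.63671,-3.54586) → (2.64,-3.55)
v6: (-3.5,2) → rotate → (4.00202,0.48357) → ×s → (5.05255,0.61051) → (5.05,0.61)

Cross-section at z=5.25: (4.94,2.88) (0.52,3.53) (-5.42,3.05) (-6.82,-0.35) (2.64,-3.55) (5.05,0.61)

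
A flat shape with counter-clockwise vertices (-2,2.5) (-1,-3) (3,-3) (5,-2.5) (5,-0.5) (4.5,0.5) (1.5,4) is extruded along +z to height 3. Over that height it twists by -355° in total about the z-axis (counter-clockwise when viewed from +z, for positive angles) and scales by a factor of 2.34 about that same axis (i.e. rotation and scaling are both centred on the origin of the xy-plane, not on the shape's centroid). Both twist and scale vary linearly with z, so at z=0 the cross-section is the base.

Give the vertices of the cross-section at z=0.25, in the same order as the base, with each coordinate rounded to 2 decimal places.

Cross-section at z=0.25: (-0.56,3.51) (-2.61,-2.35) (1.25,-4.55) (3.46,-5.16) (4.56,-3.23) (4.62,-1.99) (3.65,3.04)

t = z/height = 0.25/3 = 0.0833333
s = 1 + (scale-1)·z/height = 1 + (2.34-1)·0.25/3 = 1.111667
θ = twist·z/height = -355°·0.25/3 = -29.5833° = -0.516327 rad
cos θ = 0.869639, sin θ = -0.493689 (intermediates below are computed at full precision and shown rounded to 5 d.p.)
v1: (-2,2.5) → rotate → (-0.50505,3.16147) → ×s → (-0.56145,3.51451) → (-0.56,3.51)
v2: (-1,-3) → rotate → (-2.35071,-2.11523) → ×s → (-2.61320,-2.35143) → (-2.61,-2.35)
v3: (3,-3) → rotate → (1.12785,-4.08998) → ×s → (1.25379,-4.54670) → (1.25,-4.55)
v4: (5,-2.5) → rotate → (3.11397,-4.64254) → ×s → (3.46170,-5.16096) → (3.46,-5.16)
v5: (5,-0.5) → rotate → (4.10135,-2.90326) → ×s → (4.55933,-3.22746) → (4.56,-3.23)
v6: (4.5,0.5) → rotate → (4.16022,-1.78678) → ×s → (4.62478,-1.98630) → (4.62,-1.99)
v7: (1.5,4) → rotate → (3.27921,2.73802) → ×s → (3.64539,3.04377) → (3.65,3.04)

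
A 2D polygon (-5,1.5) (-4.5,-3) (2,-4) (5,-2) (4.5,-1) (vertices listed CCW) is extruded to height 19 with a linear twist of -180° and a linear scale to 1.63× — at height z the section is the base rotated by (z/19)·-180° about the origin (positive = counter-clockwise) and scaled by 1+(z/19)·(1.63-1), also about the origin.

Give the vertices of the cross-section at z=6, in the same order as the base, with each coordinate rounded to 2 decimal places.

Cross-section at z=6: (-1.77,6.00) (-5.96,2.55) (-2.70,-4.63) (1.27,-6.33) (1.95,-5.17)

t = z/height = 6/19 = 0.315789
s = 1 + (scale-1)·z/height = 1 + (1.63-1)·6/19 = 1.198947
θ = twist·z/height = -180°·6/19 = -56.8421° = -0.992082 rad
cos θ = 0.546948, sin θ = -0.837166 (intermediates below are computed at full precision and shown rounded to 5 d.p.)
v1: (-5,1.5) → rotate → (-1.47899,5.00625) → ×s → (-1.77323,6.00224) → (-1.77,6.00)
v2: (-4.5,-3) → rotate → (-4.97277,2.12640) → ×s → (-5.96208,2.54945) → (-5.96,2.55)
v3: (2,-4) → rotate → (-2.25477,-3.86213) → ×s → (-2.70335,-4.63049) → (-2.70,-4.63)
v4: (5,-2) → rotate → (1.06041,-5.27973) → ×s → (1.27137,-6.33012) → (1.27,-6.33)
v5: (4.5,-1) → rotate → (1.62410,-4.31420) → ×s → (1.94721,-5.17250) → (1.95,-5.17)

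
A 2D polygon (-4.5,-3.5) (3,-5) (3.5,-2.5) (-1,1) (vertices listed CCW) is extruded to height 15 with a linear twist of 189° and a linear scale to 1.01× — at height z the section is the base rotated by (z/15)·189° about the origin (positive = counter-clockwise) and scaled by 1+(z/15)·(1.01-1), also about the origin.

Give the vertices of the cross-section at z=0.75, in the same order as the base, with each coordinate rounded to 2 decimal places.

Cross-section at z=0.75: (-3.87,-4.19) (3.78,-4.44) (3.86,-1.89) (-1.15,0.82)

t = z/height = 0.75/15 = 0.05
s = 1 + (scale-1)·z/height = 1 + (1.01-1)·0.75/15 = 1.000500
θ = twist·z/height = 189°·0.75/15 = 9.4500° = 0.164934 rad
cos θ = 0.986429, sin θ = 0.164187 (intermediates below are computed at full precision and shown rounded to 5 d.p.)
v1: (-4.5,-3.5) → rotate → (-3.86428,-4.19134) → ×s → (-3.86621,-4.19344) → (-3.87,-4.19)
v2: (3,-5) → rotate → (3.78022,-4.43959) → ×s → (3.78211,-4.44181) → (3.78,-4.44)
v3: (3.5,-2.5) → rotate → (3.86297,-1.89142) → ×s → (3.86490,-1.89236) → (3.86,-1.89)
v4: (-1,1) → rotate → (-1.15062,0.82224) → ×s → (-1.15119,0.82265) → (-1.15,0.82)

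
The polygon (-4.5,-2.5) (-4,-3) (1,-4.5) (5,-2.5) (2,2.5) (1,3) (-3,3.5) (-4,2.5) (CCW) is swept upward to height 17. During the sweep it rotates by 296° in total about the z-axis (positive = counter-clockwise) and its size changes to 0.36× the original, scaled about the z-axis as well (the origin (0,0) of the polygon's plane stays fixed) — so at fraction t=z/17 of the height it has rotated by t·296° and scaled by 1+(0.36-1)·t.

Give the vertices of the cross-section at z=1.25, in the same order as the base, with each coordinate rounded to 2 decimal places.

Cross-section at z=1.25: (-3.10,-3.80) (-2.48,-4.07) (2.48,-3.63) (5.31,-0.45) (0.89,2.92) (-0.18,3.01) (-3.89,2.04) (-4.42,0.80)

t = z/height = 1.25/17 = 0.0735294
s = 1 + (scale-1)·z/height = 1 + (0.36-1)·1.25/17 = 0.952941
θ = twist·z/height = 296°·1.25/17 = 21.7647° = 0.379866 rad
cos θ = 0.928714, sin θ = 0.370796 (intermediates below are computed at full precision and shown rounded to 5 d.p.)
v1: (-4.5,-2.5) → rotate → (-3.25223,-3.99037) → ×s → (-3.09918,-3.80259) → (-3.10,-3.80)
v2: (-4,-3) → rotate → (-2.60247,-4.26933) → ×s → (-2.48000,-4.06842) → (-2.48,-4.07)
v3: (1,-4.5) → rotate → (2.59730,-3.80842) → ×s → (2.47507,-3.62920) → (2.48,-3.63)
v4: (5,-2.5) → rotate → (5.57056,-0.46781) → ×s → (5.30842,-0.44579) → (5.31,-0.45)
v5: (2,2.5) → rotate → (0.93044,3.06338) → ×s → (0.88665,2.91922) → (0.89,2.92)
v6: (1,3) → rotate → (-0.18367,3.15694) → ×s → (-0.17503,3.00838) → (-0.18,3.01)
v7: (-3,3.5) → rotate → (-4.08393,2.13811) → ×s → (-3.89174,2.03750) → (-3.89,2.04)
v8: (-4,2.5) → rotate → (-4.64185,0.83860) → ×s → (-4.42341,0.79914) → (-4.42,0.80)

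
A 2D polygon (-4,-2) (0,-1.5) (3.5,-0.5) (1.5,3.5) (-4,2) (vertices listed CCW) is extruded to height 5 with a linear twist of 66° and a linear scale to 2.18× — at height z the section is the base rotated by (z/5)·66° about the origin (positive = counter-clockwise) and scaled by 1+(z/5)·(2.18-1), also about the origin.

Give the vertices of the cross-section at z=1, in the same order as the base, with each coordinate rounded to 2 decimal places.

Cross-section at z=1: (-4.25,-3.54) (0.42,-1.81) (4.35,0.39) (0.82,4.64) (-5.38,1.28)

t = z/height = 1/5 = 0.2
s = 1 + (scale-1)·z/height = 1 + (2.18-1)·1/5 = 1.236000
θ = twist·z/height = 66°·1/5 = 13.2000° = 0.230383 rad
cos θ = 0.973579, sin θ = 0.228351 (intermediates below are computed at full precision and shown rounded to 5 d.p.)
v1: (-4,-2) → rotate → (-3.43761,-2.86056) → ×s → (-4.24889,-3.53565) → (-4.25,-3.54)
v2: (0,-1.5) → rotate → (0.34253,-1.46037) → ×s → (0.42336,-1.80502) → (0.42,-1.81)
v3: (3.5,-0.5) → rotate → (3.52170,0.31244) → ×s → (4.35282,0.38617) → (4.35,0.39)
v4: (1.5,3.5) → rotate → (0.66114,3.75005) → ×s → (0.81717,4.63506) → (0.82,4.64)
v5: (-4,2) → rotate → (-4.35102,1.03375) → ×s → (-5.37786,1.27772) → (-5.38,1.28)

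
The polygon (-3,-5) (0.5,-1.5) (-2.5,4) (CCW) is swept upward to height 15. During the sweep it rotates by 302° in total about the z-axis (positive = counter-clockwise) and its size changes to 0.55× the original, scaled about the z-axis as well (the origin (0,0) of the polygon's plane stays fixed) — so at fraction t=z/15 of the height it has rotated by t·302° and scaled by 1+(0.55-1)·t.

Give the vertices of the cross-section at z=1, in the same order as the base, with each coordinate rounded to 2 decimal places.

t = z/height = 1/15 = 0.0666667
s = 1 + (scale-1)·z/height = 1 + (0.55-1)·1/15 = 0.970000
θ = twist·z/height = 302°·1/15 = 20.1333° = 0.351393 rad
cos θ = 0.938894, sin θ = 0.344206 (intermediates below are computed at full precision and shown rounded to 5 d.p.)
v1: (-3,-5) → rotate → (-1.09565,-5.72709) → ×s → (-1.06278,-5.55528) → (-1.06,-5.56)
v2: (0.5,-1.5) → rotate → (0.98576,-1.23624) → ×s → (0.95618,-1.19915) → (0.96,-1.20)
v3: (-2.5,4) → rotate → (-3.72406,2.89506) → ×s → (-3.61234,2.80821) → (-3.61,2.81)

Cross-section at z=1: (-1.06,-5.56) (0.96,-1.20) (-3.61,2.81)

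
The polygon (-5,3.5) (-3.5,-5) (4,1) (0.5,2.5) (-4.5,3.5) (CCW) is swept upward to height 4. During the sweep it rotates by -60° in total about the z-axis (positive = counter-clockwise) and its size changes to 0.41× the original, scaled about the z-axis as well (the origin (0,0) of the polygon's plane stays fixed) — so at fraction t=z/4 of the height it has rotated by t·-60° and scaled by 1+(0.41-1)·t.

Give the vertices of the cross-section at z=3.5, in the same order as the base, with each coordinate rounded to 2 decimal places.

Cross-section at z=3.5: (-0.13,2.95) (-2.95,-0.13) (1.56,-1.24) (1.11,0.54) (0.02,2.76)

t = z/height = 3.5/4 = 0.875
s = 1 + (scale-1)·z/height = 1 + (0.41-1)·3.5/4 = 0.483750
θ = twist·z/height = -60°·3.5/4 = -52.5000° = -0.916298 rad
cos θ = 0.608761, sin θ = -0.793353 (intermediates below are computed at full precision and shown rounded to 5 d.p.)
v1: (-5,3.5) → rotate → (-0.26707,6.09743) → ×s → (-0.12920,2.94963) → (-0.13,2.95)
v2: (-3.5,-5) → rotate → (-6.09743,-0.26707) → ×s → (-2.94963,-0.12920) → (-2.95,-0.13)
v3: (4,1) → rotate → (3.22840,-2.56465) → ×s → (1.56174,-1.24065) → (1.56,-1.24)
v4: (0.5,2.5) → rotate → (2.28776,1.12523) → ×s → (1.10671,0.54433) → (1.11,0.54)
v5: (-4.5,3.5) → rotate → (0.03731,5.70076) → ×s → (0.01805,2.75774) → (0.02,2.76)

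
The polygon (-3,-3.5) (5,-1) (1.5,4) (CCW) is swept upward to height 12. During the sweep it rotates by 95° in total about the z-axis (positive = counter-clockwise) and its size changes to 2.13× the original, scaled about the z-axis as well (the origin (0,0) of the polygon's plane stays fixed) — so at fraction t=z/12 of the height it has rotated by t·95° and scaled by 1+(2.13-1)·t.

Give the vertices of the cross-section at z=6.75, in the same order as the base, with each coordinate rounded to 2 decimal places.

Cross-section at z=6.75: (1.68,-7.35) (6.19,5.59) (-3.79,5.87)

t = z/height = 6.75/12 = 0.5625
s = 1 + (scale-1)·z/height = 1 + (2.13-1)·6.75/12 = 1.635625
θ = twist·z/height = 95°·6.75/12 = 53.4375° = 0.932660 rad
cos θ = 0.595699, sin θ = 0.803208 (intermediates below are computed at full precision and shown rounded to 5 d.p.)
v1: (-3,-3.5) → rotate → (1.02413,-4.49457) → ×s → (1.67509,-7.35143) → (1.68,-7.35)
v2: (5,-1) → rotate → (3.78170,3.42034) → ×s → (6.18545,5.59439) → (6.19,5.59)
v3: (1.5,4) → rotate → (-2.31928,3.58761) → ×s → (-3.79347,5.86798) → (-3.79,5.87)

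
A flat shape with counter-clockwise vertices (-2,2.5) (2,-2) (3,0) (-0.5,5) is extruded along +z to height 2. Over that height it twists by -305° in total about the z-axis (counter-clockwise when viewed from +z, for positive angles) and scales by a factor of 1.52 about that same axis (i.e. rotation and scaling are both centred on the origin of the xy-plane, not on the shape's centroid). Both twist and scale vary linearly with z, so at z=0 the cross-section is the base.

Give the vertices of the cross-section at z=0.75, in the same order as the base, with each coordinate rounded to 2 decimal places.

Cross-section at z=0.75: (3.71,0.94) (-3.16,-1.19) (-1.48,-3.27) (5.69,-1.92)

t = z/height = 0.75/2 = 0.375
s = 1 + (scale-1)·z/height = 1 + (1.52-1)·0.75/2 = 1.195000
θ = twist·z/height = -305°·0.75/2 = -114.3750° = -1.996220 rad
cos θ = -0.412707, sin θ = -0.910864 (intermediates below are computed at full precision and shown rounded to 5 d.p.)
v1: (-2,2.5) → rotate → (3.10257,0.78996) → ×s → (3.70758,0.94400) → (3.71,0.94)
v2: (2,-2) → rotate → (-2.64714,-0.99631) → ×s → (-3.16333,-1.19059) → (-3.16,-1.19)
v3: (3,0) → rotate → (-1.23812,-2.73259) → ×s → (-1.47955,-3.26545) → (-1.48,-3.27)
v4: (-0.5,5) → rotate → (4.76067,-1.60810) → ×s → (5.68900,-1.92168) → (5.69,-1.92)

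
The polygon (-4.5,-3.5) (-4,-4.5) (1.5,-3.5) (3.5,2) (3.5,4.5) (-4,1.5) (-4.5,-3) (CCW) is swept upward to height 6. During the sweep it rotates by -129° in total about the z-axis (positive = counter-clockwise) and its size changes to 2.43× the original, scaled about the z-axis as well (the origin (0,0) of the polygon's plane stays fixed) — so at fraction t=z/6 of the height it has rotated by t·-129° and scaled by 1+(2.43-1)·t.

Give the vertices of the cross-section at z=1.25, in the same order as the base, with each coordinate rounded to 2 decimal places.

Cross-section at z=1.25: (-7.26,-1.41) (-7.27,-2.86) (-0.32,-4.93) (5.23,0.26) (6.69,3.16) (-3.75,4.08) (-6.97,-0.83)

t = z/height = 1.25/6 = 0.208333
s = 1 + (scale-1)·z/height = 1 + (2.43-1)·1.25/6 = 1.297917
θ = twist·z/height = -129°·1.25/6 = -26.8750° = -0.469057 rad
cos θ = 0.891995, sin θ = -0.452046 (intermediates below are computed at full precision and shown rounded to 5 d.p.)
v1: (-4.5,-3.5) → rotate → (-5.59614,-1.08778) → ×s → (-7.26332,-1.41184) → (-7.26,-1.41)
v2: (-4,-4.5) → rotate → (-5.60218,-2.20579) → ×s → (-7.27117,-2.86294) → (-7.27,-2.86)
v3: (1.5,-3.5) → rotate → (-0.24417,-3.80005) → ×s → (-0.31691,-4.93215) → (-0.32,-4.93)
v4: (3.5,2) → rotate → (4.02607,0.20183) → ×s → (5.22551,0.26196) → (5.23,0.26)
v5: (3.5,4.5) → rotate → (5.15619,2.43182) → ×s → (6.69230,3.15630) → (6.69,3.16)
v6: (-4,1.5) → rotate → (-2.88991,3.14617) → ×s → (-3.75086,4.08347) → (-3.75,4.08)
v7: (-4.5,-3) → rotate → (-5.37011,-0.64178) → ×s → (-6.96996,-0.83298) → (-6.97,-0.83)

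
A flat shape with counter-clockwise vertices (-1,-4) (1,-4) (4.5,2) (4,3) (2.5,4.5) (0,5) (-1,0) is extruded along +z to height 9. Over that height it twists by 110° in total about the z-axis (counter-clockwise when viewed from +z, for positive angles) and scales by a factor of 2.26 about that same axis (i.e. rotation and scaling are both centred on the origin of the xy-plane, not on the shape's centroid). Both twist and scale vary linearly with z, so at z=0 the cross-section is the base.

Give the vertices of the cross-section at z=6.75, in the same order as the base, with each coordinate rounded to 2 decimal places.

Cross-section at z=6.75: (7.46,-2.94) (7.97,0.91) (-2.71,9.19) (-4.77,8.48) (-8.04,5.96) (-9.64,1.27) (-0.25,-1.93)

t = z/height = 6.75/9 = 0.75
s = 1 + (scale-1)·z/height = 1 + (2.26-1)·6.75/9 = 1.945000
θ = twist·z/height = 110°·6.75/9 = 82.5000° = 1.439897 rad
cos θ = 0.130526, sin θ = 0.991445 (intermediates below are computed at full precision and shown rounded to 5 d.p.)
v1: (-1,-4) → rotate → (3.83525,-1.51355) → ×s → (7.45957,-2.94385) → (7.46,-2.94)
v2: (1,-4) → rotate → (4.09631,0.46934) → ×s → (7.96731,0.91287) → (7.97,0.91)
v3: (4.5,2) → rotate → (-1.39552,4.72255) → ×s → (-2.71429,9.18537) → (-2.71,9.19)
v4: (4,3) → rotate → (-2.45223,4.35736) → ×s → (-4.76959,8.47506) → (-4.77,8.48)
v5: (2.5,4.5) → rotate → (-4.13519,3.06598) → ×s → (-8.04294,5.96333) → (-8.04,5.96)
v6: (0,5) → rotate → (-4.95722,0.65263) → ×s → (-9.64180,1.26937) → (-9.64,1.27)
v7: (-1,0) → rotate → (-0.13053,-0.99144) → ×s → (-0.25387,-1.92836) → (-0.25,-1.93)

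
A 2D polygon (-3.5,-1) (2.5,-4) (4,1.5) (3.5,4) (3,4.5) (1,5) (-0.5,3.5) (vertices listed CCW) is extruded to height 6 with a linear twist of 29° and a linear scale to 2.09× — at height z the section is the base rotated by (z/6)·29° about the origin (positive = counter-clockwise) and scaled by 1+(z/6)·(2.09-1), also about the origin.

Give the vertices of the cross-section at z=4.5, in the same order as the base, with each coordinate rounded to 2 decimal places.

Cross-section at z=4.5: (-5.23,-4.05) (6.91,-5.07) (5.74,5.23) (3.21,9.11) (2.03,9.62) (-1.68,9.11) (-3.20,5.57)

t = z/height = 4.5/6 = 0.75
s = 1 + (scale-1)·z/height = 1 + (2.09-1)·4.5/6 = 1.817500
θ = twist·z/height = 29°·4.5/6 = 21.7500° = 0.379609 rad
cos θ = 0.928810, sin θ = 0.370557 (intermediates below are computed at full precision and shown rounded to 5 d.p.)
v1: (-3.5,-1) → rotate → (-2.88028,-2.22576) → ×s → (-5.23490,-4.04532) → (-5.23,-4.05)
v2: (2.5,-4) → rotate → (3.80425,-2.78884) → ×s → (6.91423,-5.06873) → (6.91,-5.07)
v3: (4,1.5) → rotate → (3.15940,2.87544) → ×s → (5.74221,5.22612) → (5.74,5.23)
v4: (3.5,4) → rotate → (1.76860,5.01219) → ×s → (3.21444,9.10965) → (3.21,9.11)
v5: (3,4.5) → rotate → (1.11892,5.29132) → ×s → (2.03364,9.61697) → (2.03,9.62)
v6: (1,5) → rotate → (-0.92398,5.01461) → ×s → (-1.67933,9.11404) → (-1.68,9.11)
v7: (-0.5,3.5) → rotate → (-1.76136,3.06555) → ×s → (-3.20126,5.57165) → (-3.20,5.57)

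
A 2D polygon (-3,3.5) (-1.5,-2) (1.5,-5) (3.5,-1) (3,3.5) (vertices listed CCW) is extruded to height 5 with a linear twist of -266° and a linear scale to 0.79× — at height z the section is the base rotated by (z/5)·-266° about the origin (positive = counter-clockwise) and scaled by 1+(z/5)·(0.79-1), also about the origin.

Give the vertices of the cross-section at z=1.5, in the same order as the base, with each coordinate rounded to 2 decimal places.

Cross-section at z=1.5: (2.73,3.35) (-2.09,1.05) (-4.36,-2.21) (-0.34,-3.39) (3.73,-2.19)

t = z/height = 1.5/5 = 0.3
s = 1 + (scale-1)·z/height = 1 + (0.79-1)·1.5/5 = 0.937000
θ = twist·z/height = -266°·1.5/5 = -79.8000° = -1.392773 rad
cos θ = 0.177085, sin θ = -0.984196 (intermediates below are computed at full precision and shown rounded to 5 d.p.)
v1: (-3,3.5) → rotate → (2.91343,3.57238) → ×s → (2.72988,3.34732) → (2.73,3.35)
v2: (-1.5,-2) → rotate → (-2.23402,1.12212) → ×s → (-2.09328,1.05143) → (-2.09,1.05)
v3: (1.5,-5) → rotate → (-4.65535,-2.36172) → ×s → (-4.36206,-2.21293) → (-4.36,-2.21)
v4: (3.5,-1) → rotate → (-0.36440,-3.62177) → ×s → (-0.34144,-3.39360) → (-0.34,-3.39)
v5: (3,3.5) → rotate → (3.97594,-2.33279) → ×s → (3.72545,-2.18582) → (3.73,-2.19)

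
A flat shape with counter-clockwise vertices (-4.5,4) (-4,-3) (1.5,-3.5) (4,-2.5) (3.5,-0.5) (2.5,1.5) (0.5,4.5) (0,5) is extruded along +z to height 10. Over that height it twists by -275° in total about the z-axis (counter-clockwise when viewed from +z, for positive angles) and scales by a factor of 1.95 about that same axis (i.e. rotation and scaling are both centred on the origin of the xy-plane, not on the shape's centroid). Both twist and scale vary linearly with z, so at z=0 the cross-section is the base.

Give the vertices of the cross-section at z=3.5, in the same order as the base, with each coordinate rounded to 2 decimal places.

Cross-section at z=3.5: (5.95,5.38) (-3.39,5.73) (-4.85,-1.48) (-3.89,-4.94) (-1.17,-4.56) (1.62,-3.53) (5.89,-1.32) (6.62,-0.73)

t = z/height = 3.5/10 = 0.35
s = 1 + (scale-1)·z/height = 1 + (1.95-1)·3.5/10 = 1.332500
θ = twist·z/height = -275°·3.5/10 = -96.2500° = -1.679879 rad
cos θ = -0.108867, sin θ = -0.994056 (intermediates below are computed at full precision and shown rounded to 5 d.p.)
v1: (-4.5,4) → rotate → (4.46613,4.03779) → ×s → (5.95111,5.38035) → (5.95,5.38)
v2: (-4,-3) → rotate → (-2.54670,4.30283) → ×s → (-3.39348,5.73352) → (-3.39,5.73)
v3: (1.5,-3.5) → rotate → (-3.64250,-1.11005) → ×s → (-4.85363,-1.47914) → (-4.85,-1.48)
v4: (4,-2.5) → rotate → (-2.92061,-3.70406) → ×s → (-3.89171,-4.93566) → (-3.89,-4.94)
v5: (3.5,-0.5) → rotate → (-0.87806,-3.42476) → ×s → (-1.17002,-4.56350) → (-1.17,-4.56)
v6: (2.5,1.5) → rotate → (1.21892,-2.64844) → ×s → (1.62421,-3.52905) → (1.62,-3.53)
v7: (0.5,4.5) → rotate → (4.41882,-0.98693) → ×s → (5.88808,-1.31508) → (5.89,-1.32)
v8: (0,5) → rotate → (4.97028,-0.54433) → ×s → (6.62290,-0.72533) → (6.62,-0.73)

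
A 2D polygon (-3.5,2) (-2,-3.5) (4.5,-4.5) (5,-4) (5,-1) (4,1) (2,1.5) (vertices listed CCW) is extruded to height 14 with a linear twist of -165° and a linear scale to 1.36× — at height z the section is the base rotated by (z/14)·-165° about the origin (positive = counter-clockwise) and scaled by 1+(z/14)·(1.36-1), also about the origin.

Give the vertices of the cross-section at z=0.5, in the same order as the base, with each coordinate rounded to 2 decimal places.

Cross-section at z=0.5: (-3.32,2.38) (-2.38,-3.32) (4.07,-5.00) (4.62,-4.55) (4.93,-1.53) (4.13,0.59) (2.17,1.30)

t = z/height = 0.5/14 = 0.0357143
s = 1 + (scale-1)·z/height = 1 + (1.36-1)·0.5/14 = 1.012857
θ = twist·z/height = -165°·0.5/14 = -5.8929° = -0.102850 rad
cos θ = 0.994716, sin θ = -0.102669 (intermediates below are computed at full precision and shown rounded to 5 d.p.)
v1: (-3.5,2) → rotate → (-3.27617,2.34877) → ×s → (-3.31829,2.37897) → (-3.32,2.38)
v2: (-2,-3.5) → rotate → (-2.34877,-3.27617) → ×s → (-2.37897,-3.31829) → (-2.38,-3.32)
v3: (4.5,-4.5) → rotate → (4.01421,-4.93823) → ×s → (4.06582,-5.00172) → (4.07,-5.00)
v4: (5,-4) → rotate → (4.56290,-4.49221) → ×s → (4.62157,-4.54996) → (4.62,-4.55)
v5: (5,-1) → rotate → (4.87091,-1.50806) → ×s → (4.93354,-1.52745) → (4.93,-1.53)
v6: (4,1) → rotate → (4.08153,0.58404) → ×s → (4.13401,0.59155) → (4.13,0.59)
v7: (2,1.5) → rotate → (2.14343,1.28674) → ×s → (2.17099,1.30328) → (2.17,1.30)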